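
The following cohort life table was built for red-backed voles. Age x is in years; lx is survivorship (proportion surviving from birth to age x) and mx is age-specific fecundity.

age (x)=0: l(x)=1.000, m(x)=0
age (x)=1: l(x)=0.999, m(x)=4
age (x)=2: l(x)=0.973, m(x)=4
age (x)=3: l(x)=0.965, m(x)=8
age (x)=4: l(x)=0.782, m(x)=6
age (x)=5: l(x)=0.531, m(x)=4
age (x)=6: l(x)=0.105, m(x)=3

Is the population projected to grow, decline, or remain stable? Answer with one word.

growing

R0 = Σ lx·mx = 0 + 3.996 + 3.892 + 7.72 + 4.692 + 2.124 + 0.315 = 22.739
R0 > 1, so the population is growing.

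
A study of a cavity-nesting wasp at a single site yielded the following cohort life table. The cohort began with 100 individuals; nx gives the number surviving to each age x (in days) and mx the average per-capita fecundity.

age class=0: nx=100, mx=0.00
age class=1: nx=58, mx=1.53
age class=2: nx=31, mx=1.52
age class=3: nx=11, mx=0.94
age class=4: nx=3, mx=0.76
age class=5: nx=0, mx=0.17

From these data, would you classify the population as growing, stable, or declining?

lx = nx/n0 = nx/100: 1, 0.58, 0.31, 0.11, 0.03, 0
R0 = Σ lx·mx = 0 + 0.8874 + 0.4712 + 0.1034 + 0.0228 + 0 = 1.4848
R0 > 1, so the population is growing.

growing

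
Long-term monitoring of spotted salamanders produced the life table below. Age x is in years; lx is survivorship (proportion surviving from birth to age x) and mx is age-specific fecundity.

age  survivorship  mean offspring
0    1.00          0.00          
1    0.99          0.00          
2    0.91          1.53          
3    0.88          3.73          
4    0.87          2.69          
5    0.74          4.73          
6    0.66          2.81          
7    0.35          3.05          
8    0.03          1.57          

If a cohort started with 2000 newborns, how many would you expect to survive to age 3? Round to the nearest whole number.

Expected survivors = N0 · l_3 = 2000 × 0.88 = 1760 → 1760

1760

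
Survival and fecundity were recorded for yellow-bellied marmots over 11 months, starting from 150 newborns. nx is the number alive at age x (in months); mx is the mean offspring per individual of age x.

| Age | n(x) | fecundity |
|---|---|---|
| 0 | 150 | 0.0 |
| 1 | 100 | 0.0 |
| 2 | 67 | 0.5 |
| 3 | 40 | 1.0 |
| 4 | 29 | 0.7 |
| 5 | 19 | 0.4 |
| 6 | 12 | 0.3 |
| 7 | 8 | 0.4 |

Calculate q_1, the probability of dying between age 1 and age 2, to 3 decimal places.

0.330

lx = nx/n0 = nx/150: 1, 0.66667…, 0.44667…, 0.26667…, 0.19333…, 0.12667…, 0.08, 0.05333…
q_1 = (l_1 − l_2) / l_1 = (0.666667… − 0.446667…) / 0.666667…
     = 0.22… / 0.666667… = 0.33… → 0.330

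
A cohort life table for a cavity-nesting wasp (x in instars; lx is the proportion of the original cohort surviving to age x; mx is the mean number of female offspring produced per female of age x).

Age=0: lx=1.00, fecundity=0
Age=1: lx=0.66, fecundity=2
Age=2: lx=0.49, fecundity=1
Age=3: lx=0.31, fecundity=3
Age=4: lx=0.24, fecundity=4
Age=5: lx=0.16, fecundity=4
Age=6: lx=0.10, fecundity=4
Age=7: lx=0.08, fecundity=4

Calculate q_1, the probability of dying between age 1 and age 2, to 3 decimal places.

q_1 = (l_1 − l_2) / l_1 = (0.66 − 0.49) / 0.66
     = 0.17 / 0.66 = 0.257576… → 0.258

0.258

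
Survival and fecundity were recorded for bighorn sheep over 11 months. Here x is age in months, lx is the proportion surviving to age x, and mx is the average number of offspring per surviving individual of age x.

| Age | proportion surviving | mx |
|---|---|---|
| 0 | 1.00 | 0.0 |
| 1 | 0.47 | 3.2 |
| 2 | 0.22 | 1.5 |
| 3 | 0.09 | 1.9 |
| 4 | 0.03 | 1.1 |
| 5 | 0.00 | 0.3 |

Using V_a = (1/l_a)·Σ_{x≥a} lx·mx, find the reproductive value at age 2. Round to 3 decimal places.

lx·mx for x ≥ 2: 0.33, 0.171, 0.033, 0 → sum = 0.534
V_2 = 0.534 / l_2 = 0.534 / 0.22 = 2.427273… → 2.427

2.427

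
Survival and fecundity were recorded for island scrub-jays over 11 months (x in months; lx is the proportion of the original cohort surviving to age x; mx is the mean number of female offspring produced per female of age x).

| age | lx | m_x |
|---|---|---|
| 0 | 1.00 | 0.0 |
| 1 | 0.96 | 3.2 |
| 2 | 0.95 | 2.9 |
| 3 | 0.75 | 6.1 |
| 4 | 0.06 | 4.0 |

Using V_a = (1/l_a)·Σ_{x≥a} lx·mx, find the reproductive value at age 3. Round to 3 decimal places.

6.420

lx·mx for x ≥ 3: 4.575, 0.24 → sum = 4.815
V_3 = 4.815 / l_3 = 4.815 / 0.75 = 6.42 → 6.420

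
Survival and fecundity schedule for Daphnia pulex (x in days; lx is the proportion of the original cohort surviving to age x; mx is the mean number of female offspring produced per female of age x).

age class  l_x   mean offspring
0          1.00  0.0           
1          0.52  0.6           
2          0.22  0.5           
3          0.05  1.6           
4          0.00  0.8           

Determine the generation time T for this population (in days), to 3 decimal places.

1.538

lx·mx: 0, 0.312, 0.11, 0.08, 0 → R0 = 0.502
x·lx·mx: 0, 0.312, 0.22, 0.24, 0 → Σ = 0.772
T = 0.772 / 0.502 = 1.537849… → 1.538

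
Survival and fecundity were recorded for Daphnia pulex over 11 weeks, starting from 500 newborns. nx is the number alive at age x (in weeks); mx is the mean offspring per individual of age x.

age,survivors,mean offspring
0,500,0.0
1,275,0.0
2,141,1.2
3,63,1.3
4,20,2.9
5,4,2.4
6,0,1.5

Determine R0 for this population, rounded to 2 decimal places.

lx = nx/n0 = nx/500: 1, 0.55, 0.282, 0.126, 0.04, 0.008, 0
lx·mx by age: 0, 0, 0.3384, 0.1638, 0.116, 0.0192, 0
R0 = Σ lx·mx = 0.6374 → 0.64

0.64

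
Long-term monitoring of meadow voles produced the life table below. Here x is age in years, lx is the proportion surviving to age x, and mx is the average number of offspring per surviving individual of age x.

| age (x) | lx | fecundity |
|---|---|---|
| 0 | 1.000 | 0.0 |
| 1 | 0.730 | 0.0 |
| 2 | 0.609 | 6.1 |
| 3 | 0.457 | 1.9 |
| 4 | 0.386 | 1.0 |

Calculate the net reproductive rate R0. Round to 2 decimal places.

lx·mx by age: 0, 0, 3.7149, 0.8683, 0.386
R0 = Σ lx·mx = 4.9692 → 4.97

4.97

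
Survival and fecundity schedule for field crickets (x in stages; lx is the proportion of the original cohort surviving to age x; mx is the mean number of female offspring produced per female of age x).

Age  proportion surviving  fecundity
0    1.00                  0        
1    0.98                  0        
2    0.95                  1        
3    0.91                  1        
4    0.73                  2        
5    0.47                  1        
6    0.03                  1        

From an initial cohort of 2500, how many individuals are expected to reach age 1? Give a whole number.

2450

Expected survivors = N0 · l_1 = 2500 × 0.98 = 2450 → 2450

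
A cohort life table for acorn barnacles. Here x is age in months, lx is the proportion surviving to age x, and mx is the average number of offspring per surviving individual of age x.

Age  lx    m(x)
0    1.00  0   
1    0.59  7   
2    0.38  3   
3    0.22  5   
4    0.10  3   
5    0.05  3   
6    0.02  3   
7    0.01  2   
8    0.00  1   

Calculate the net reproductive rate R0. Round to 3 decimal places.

6.900

lx·mx by age: 0, 4.13, 1.14, 1.1, 0.3, 0.15, 0.06, 0.02, 0
R0 = Σ lx·mx = 6.9 → 6.900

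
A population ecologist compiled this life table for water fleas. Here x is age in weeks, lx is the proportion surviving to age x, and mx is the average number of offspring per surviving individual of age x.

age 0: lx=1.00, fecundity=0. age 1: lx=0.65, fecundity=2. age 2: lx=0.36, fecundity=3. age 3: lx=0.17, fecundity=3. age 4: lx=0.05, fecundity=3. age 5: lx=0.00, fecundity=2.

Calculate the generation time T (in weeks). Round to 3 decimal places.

1.839

lx·mx: 0, 1.3, 1.08, 0.51, 0.15, 0 → R0 = 3.04
x·lx·mx: 0, 1.3, 2.16, 1.53, 0.6, 0 → Σ = 5.59
T = 5.59 / 3.04 = 1.838816… → 1.839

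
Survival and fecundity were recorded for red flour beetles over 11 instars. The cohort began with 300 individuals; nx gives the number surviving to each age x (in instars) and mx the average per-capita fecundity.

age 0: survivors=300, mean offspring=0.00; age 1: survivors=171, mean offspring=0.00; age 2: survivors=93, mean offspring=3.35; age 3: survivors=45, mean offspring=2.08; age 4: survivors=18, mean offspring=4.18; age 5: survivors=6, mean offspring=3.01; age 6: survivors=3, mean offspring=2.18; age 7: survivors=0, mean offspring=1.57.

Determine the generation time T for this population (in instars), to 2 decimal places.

2.64

lx = nx/n0 = nx/300: 1, 0.57, 0.31, 0.15, 0.06, 0.02, 0.01, 0
lx·mx: 0, 0, 1.0385, 0.312, 0.2508, 0.0602, 0.0218, 0 → R0 = 1.6833
x·lx·mx: 0, 0, 2.077, 0.936, 1.0032, 0.301, 0.1308, 0 → Σ = 4.448
T = 4.448 / 1.6833 = 2.642429… → 2.64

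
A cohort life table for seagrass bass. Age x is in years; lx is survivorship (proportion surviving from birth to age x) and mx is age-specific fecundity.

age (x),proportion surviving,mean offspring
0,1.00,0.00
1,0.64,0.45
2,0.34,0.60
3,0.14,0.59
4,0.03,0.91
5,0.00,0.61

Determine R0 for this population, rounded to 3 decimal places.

lx·mx by age: 0, 0.288, 0.204, 0.0826, 0.0273, 0
R0 = Σ lx·mx = 0.6019 → 0.602

0.602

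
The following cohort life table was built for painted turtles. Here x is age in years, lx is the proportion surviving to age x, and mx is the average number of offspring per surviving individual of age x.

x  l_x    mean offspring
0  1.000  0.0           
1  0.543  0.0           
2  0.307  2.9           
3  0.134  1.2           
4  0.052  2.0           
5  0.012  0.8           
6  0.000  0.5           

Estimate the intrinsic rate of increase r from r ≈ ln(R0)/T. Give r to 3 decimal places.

R0 = Σ lx·mx = 0 + 0 + 0.8903 + 0.1608 + 0.104 + 0.0096 + 0 = 1.1647
Σ x·lx·mx = 2.727; T = 2.727/1.1647 = 2.34138…
r ≈ ln(R0)/T = ln(1.1647)/2.34138… = 0.06512… → 0.065

0.065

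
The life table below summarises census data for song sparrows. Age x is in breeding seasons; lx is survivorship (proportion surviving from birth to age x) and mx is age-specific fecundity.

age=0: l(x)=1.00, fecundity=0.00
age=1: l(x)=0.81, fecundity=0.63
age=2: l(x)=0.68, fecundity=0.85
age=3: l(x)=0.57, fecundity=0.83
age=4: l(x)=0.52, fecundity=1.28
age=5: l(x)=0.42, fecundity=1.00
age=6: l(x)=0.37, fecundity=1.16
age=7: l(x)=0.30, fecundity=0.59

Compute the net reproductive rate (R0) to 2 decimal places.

lx·mx by age: 0, 0.5103, 0.578, 0.4731, 0.6656, 0.42, 0.4292, 0.177
R0 = Σ lx·mx = 3.2532 → 3.25

3.25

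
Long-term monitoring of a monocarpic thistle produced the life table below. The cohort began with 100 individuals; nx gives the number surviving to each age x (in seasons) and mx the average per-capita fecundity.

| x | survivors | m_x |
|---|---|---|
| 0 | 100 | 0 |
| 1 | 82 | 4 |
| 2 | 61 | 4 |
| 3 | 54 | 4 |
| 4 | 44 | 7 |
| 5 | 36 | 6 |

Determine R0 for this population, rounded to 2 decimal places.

lx = nx/n0 = nx/100: 1, 0.82, 0.61, 0.54, 0.44, 0.36
lx·mx by age: 0, 3.28, 2.44, 2.16, 3.08, 2.16
R0 = Σ lx·mx = 13.12 → 13.12

13.12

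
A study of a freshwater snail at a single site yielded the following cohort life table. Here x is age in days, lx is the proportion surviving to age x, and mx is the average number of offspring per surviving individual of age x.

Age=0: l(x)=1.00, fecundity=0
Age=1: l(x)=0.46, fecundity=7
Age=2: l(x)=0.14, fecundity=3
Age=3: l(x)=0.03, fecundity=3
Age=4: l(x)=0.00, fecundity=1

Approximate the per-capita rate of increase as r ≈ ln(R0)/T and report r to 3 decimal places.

1.134

R0 = Σ lx·mx = 0 + 3.22 + 0.42 + 0.09 + 0 = 3.73
Σ x·lx·mx = 4.33; T = 4.33/3.73 = 1.16086…
r ≈ ln(R0)/T = ln(3.73)/1.16086… = 1.134… → 1.134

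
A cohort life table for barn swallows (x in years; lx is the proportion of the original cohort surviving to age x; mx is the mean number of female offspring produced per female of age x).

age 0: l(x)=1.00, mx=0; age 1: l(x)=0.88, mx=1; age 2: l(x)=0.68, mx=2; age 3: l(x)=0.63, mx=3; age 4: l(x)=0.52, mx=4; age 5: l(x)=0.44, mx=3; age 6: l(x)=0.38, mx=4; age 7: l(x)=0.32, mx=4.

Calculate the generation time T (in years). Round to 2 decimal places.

4.09

lx·mx: 0, 0.88, 1.36, 1.89, 2.08, 1.32, 1.52, 1.28 → R0 = 10.33
x·lx·mx: 0, 0.88, 2.72, 5.67, 8.32, 6.6, 9.12, 8.96 → Σ = 42.27
T = 42.27 / 10.33 = 4.091965… → 4.09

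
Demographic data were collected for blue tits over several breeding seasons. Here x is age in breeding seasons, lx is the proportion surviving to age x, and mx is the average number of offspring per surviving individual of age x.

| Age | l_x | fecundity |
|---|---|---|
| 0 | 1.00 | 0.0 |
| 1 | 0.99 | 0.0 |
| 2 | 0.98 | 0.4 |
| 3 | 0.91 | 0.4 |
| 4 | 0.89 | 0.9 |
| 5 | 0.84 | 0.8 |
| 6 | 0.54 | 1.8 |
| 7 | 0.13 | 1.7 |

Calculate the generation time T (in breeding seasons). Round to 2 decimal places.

lx·mx: 0, 0, 0.392, 0.364, 0.801, 0.672, 0.972, 0.221 → R0 = 3.422
x·lx·mx: 0, 0, 0.784, 1.092, 3.204, 3.36, 5.832, 1.547 → Σ = 15.819
T = 15.819 / 3.422 = 4.622735… → 4.62

4.62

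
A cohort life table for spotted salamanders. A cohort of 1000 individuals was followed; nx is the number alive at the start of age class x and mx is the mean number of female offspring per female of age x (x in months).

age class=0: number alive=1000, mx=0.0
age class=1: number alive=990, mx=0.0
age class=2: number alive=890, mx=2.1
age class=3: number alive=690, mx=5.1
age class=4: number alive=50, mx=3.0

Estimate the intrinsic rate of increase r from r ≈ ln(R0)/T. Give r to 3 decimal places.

0.636

lx = nx/n0 = nx/1000: 1, 0.99, 0.89, 0.69, 0.05
R0 = Σ lx·mx = 0 + 0 + 1.869 + 3.519 + 0.15 = 5.538
Σ x·lx·mx = 14.895; T = 14.895/5.538 = 2.6896…
r ≈ ln(R0)/T = ln(5.538)/2.6896… = 0.63639… → 0.636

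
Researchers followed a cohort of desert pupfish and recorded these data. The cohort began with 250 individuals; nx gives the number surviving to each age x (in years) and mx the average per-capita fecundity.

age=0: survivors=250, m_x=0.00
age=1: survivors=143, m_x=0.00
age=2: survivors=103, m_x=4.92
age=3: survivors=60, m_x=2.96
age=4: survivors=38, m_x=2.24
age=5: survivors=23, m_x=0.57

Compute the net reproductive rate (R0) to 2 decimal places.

3.13

lx = nx/n0 = nx/250: 1, 0.572, 0.412, 0.24, 0.152, 0.092
lx·mx by age: 0, 0, 2.02704, 0.7104, 0.34048, 0.05244
R0 = Σ lx·mx = 3.13036 → 3.13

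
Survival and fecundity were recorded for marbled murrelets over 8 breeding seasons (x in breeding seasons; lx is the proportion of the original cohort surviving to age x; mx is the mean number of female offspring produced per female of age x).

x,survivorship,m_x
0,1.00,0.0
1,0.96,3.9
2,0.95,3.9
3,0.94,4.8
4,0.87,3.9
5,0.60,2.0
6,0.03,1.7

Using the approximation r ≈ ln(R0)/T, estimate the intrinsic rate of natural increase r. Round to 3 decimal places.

R0 = Σ lx·mx = 0 + 3.744 + 3.705 + 4.512 + 3.393 + 1.2 + 0.051 = 16.605
Σ x·lx·mx = 44.568; T = 44.568/16.605 = 2.68401…
r ≈ ln(R0)/T = ln(16.605)/2.68401… = 1.04683… → 1.047

1.047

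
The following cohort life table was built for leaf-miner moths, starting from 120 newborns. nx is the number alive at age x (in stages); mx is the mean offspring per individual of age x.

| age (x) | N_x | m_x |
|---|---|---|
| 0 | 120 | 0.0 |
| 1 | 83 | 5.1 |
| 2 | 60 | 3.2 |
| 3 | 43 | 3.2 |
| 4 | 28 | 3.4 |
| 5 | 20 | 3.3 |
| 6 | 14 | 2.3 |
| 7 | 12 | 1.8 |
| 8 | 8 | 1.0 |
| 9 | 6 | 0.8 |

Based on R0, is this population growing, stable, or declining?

growing

lx = nx/n0 = nx/120: 1, 0.69167…, 0.5, 0.35833…, 0.23333…, 0.16667…, 0.11667…, 0.1, 0.06667…, 0.05
R0 = Σ lx·mx = 0 + 3.5275… + 1.6 + 1.146667… + 0.793333… + 0.55… + 0.268333… + 0.18 + 0.066667… + 0.04 = 8.1725…
R0 > 1, so the population is growing.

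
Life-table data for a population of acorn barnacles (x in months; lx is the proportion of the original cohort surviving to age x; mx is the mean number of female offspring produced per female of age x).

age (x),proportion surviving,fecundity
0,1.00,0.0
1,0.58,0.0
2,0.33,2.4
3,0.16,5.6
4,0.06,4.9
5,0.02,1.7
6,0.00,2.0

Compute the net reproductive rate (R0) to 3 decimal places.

lx·mx by age: 0, 0, 0.792, 0.896, 0.294, 0.034, 0
R0 = Σ lx·mx = 2.016 → 2.016

2.016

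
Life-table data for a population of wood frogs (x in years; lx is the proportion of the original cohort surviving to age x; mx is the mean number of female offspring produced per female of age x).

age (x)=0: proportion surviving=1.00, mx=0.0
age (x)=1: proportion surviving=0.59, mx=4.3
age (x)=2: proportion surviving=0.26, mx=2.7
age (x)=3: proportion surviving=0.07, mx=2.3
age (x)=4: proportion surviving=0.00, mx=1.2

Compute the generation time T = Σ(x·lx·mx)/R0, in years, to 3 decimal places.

lx·mx: 0, 2.537, 0.702, 0.161, 0 → R0 = 3.4
x·lx·mx: 0, 2.537, 1.404, 0.483, 0 → Σ = 4.424
T = 4.424 / 3.4 = 1.301176… → 1.301

1.301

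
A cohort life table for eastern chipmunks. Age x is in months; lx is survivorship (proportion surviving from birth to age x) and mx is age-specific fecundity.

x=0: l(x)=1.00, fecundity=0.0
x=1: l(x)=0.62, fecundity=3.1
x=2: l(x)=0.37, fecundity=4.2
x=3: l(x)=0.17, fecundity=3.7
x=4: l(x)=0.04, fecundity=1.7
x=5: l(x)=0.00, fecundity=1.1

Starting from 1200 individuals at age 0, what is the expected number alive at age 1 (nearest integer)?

744

Expected survivors = N0 · l_1 = 1200 × 0.62 = 744 → 744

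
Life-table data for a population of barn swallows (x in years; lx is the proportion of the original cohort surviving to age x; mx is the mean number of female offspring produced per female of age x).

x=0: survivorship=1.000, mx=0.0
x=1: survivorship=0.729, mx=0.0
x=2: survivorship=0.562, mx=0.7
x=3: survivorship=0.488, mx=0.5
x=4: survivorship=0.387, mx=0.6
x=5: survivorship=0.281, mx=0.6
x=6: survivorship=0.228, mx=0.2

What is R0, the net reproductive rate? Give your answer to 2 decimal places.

1.08

lx·mx by age: 0, 0, 0.3934, 0.244, 0.2322, 0.1686, 0.0456
R0 = Σ lx·mx = 1.0838 → 1.08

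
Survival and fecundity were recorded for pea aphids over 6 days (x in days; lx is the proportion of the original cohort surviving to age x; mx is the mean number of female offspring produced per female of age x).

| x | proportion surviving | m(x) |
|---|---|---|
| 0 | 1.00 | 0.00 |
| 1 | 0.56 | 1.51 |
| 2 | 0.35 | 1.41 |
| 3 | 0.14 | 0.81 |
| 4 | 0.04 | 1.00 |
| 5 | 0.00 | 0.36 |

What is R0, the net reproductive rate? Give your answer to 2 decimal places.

lx·mx by age: 0, 0.8456, 0.4935, 0.1134, 0.04, 0
R0 = Σ lx·mx = 1.4925 → 1.49

1.49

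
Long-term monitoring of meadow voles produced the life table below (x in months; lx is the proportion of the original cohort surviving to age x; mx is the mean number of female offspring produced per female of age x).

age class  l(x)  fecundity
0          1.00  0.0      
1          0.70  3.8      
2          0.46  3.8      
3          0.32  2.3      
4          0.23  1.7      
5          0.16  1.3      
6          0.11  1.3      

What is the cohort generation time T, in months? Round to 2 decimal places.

2.01

lx·mx: 0, 2.66, 1.748, 0.736, 0.391, 0.208, 0.143 → R0 = 5.886
x·lx·mx: 0, 2.66, 3.496, 2.208, 1.564, 1.04, 0.858 → Σ = 11.826
T = 11.826 / 5.886 = 2.009174… → 2.01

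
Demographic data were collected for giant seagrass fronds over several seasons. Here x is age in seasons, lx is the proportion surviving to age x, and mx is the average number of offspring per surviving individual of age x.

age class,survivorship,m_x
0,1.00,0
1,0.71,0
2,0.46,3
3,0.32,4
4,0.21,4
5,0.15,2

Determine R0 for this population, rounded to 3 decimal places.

3.800

lx·mx by age: 0, 0, 1.38, 1.28, 0.84, 0.3
R0 = Σ lx·mx = 3.8 → 3.800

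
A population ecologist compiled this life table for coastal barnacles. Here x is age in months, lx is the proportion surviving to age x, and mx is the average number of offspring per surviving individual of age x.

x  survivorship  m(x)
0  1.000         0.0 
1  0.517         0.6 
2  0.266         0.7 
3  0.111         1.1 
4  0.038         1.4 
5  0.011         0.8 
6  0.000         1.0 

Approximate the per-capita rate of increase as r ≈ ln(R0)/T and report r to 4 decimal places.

R0 = Σ lx·mx = 0 + 0.3102 + 0.1862 + 0.1221 + 0.0532 + 0.0088 + 0 = 0.6805
Σ x·lx·mx = 1.3057; T = 1.3057/0.6805 = 1.91874…
r ≈ ln(R0)/T = ln(0.6805)/1.91874… = -0.200615… → -0.2006

-0.2006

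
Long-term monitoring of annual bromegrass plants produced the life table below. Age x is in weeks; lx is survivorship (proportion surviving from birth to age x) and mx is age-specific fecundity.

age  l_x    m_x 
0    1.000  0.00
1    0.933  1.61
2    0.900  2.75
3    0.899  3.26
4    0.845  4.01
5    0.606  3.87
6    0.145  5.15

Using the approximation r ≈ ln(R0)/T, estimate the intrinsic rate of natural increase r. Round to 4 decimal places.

0.7718

R0 = Σ lx·mx = 0 + 1.50213 + 2.475 + 2.93074 + 3.38845 + 2.34522 + 0.74675 = 13.38829
Σ x·lx·mx = 45.00475; T = 45.00475/13.38829 = 3.3615…
r ≈ ln(R0)/T = ln(13.38829)/3.3615… = 0.771792… → 0.7718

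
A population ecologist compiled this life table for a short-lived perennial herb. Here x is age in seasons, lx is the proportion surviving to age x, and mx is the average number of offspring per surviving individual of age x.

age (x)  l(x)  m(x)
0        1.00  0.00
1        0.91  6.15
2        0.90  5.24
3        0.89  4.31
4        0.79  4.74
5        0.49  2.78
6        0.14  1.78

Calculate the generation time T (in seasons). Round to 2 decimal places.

lx·mx: 0, 5.5965, 4.716, 3.8359, 3.7446, 1.3622, 0.2492 → R0 = 19.5044
x·lx·mx: 0, 5.5965, 9.432, 11.5077, 14.9784, 6.811, 1.4952 → Σ = 49.8208
T = 49.8208 / 19.5044 = 2.554336… → 2.55

2.55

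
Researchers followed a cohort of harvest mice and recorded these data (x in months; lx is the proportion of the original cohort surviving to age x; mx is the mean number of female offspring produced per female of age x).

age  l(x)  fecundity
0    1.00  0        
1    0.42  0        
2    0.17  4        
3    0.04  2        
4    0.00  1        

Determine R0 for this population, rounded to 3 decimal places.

0.760

lx·mx by age: 0, 0, 0.68, 0.08, 0
R0 = Σ lx·mx = 0.76 → 0.760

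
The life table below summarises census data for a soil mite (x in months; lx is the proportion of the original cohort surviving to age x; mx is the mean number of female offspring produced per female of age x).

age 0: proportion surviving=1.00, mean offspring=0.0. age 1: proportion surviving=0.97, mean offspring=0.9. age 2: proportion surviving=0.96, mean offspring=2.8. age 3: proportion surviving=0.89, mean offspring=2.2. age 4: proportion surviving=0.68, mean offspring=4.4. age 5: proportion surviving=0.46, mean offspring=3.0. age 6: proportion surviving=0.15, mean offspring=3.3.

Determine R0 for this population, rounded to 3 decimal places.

10.386

lx·mx by age: 0, 0.873, 2.688, 1.958, 2.992, 1.38, 0.495
R0 = Σ lx·mx = 10.386 → 10.386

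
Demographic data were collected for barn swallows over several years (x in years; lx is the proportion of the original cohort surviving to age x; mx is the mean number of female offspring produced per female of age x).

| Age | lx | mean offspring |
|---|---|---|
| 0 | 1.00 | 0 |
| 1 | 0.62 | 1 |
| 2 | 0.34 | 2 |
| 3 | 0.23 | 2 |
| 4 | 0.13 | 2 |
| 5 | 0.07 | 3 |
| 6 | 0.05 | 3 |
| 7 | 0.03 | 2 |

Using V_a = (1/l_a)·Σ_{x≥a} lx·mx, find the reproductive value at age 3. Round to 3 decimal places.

lx·mx for x ≥ 3: 0.46, 0.26, 0.21, 0.15, 0.06 → sum = 1.14
V_3 = 1.14 / l_3 = 1.14 / 0.23 = 4.956522… → 4.957

4.957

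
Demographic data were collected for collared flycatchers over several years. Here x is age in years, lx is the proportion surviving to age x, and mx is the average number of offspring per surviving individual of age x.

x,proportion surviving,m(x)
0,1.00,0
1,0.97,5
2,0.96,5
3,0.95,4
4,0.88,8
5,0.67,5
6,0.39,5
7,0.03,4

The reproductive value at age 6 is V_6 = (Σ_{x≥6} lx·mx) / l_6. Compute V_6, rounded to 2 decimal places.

lx·mx for x ≥ 6: 1.95, 0.12 → sum = 2.07
V_6 = 2.07 / l_6 = 2.07 / 0.39 = 5.307692… → 5.31

5.31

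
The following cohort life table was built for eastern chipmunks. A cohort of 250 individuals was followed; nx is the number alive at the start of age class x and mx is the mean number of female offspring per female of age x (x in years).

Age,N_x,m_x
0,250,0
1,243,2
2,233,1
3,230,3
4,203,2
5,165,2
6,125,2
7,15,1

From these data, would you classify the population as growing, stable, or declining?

growing

lx = nx/n0 = nx/250: 1, 0.972, 0.932, 0.92, 0.812, 0.66, 0.5, 0.06
R0 = Σ lx·mx = 0 + 1.944 + 0.932 + 2.76 + 1.624 + 1.32 + 1 + 0.06 = 9.64
R0 > 1, so the population is growing.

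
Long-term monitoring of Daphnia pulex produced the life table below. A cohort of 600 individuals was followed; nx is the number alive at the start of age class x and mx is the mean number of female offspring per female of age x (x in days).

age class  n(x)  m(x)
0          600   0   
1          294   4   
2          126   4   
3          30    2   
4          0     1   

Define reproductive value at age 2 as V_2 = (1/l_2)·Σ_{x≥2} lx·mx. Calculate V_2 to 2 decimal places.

lx = nx/n0 = nx/600: 1, 0.49, 0.21, 0.05, 0
lx·mx for x ≥ 2: 0.84, 0.1, 0 → sum = 0.94
V_2 = 0.94 / l_2 = 0.94 / 0.21 = 4.47619… → 4.48

4.48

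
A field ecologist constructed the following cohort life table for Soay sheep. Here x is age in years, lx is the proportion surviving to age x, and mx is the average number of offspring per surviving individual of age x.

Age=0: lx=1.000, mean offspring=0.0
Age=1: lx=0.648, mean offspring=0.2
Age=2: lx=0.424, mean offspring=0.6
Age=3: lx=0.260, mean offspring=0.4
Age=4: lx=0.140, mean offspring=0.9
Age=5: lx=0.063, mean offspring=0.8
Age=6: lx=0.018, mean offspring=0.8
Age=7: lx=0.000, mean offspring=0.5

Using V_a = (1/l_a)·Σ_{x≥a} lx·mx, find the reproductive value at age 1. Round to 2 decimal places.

1.05

lx·mx for x ≥ 1: 0.1296, 0.2544, 0.104, 0.126, 0.0504, 0.0144, 0 → sum = 0.6788
V_1 = 0.6788 / l_1 = 0.6788 / 0.648 = 1.047531… → 1.05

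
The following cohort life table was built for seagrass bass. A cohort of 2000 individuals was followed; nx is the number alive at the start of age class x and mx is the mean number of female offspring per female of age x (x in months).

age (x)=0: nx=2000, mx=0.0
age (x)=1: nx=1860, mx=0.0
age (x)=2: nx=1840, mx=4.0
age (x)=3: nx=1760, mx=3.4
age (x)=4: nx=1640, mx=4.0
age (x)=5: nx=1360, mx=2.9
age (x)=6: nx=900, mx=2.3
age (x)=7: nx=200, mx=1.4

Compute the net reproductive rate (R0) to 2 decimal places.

13.10

lx = nx/n0 = nx/2000: 1, 0.93, 0.92, 0.88, 0.82, 0.68, 0.45, 0.1
lx·mx by age: 0, 0, 3.68, 2.992, 3.28, 1.972, 1.035, 0.14
R0 = Σ lx·mx = 13.099 → 13.10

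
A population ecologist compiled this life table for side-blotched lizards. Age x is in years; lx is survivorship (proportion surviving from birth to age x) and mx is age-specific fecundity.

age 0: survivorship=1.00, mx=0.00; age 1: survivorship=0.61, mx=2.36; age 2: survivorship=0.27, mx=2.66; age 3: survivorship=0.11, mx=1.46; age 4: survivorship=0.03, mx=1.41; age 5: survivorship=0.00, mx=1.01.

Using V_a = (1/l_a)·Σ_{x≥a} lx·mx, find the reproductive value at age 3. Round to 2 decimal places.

1.84

lx·mx for x ≥ 3: 0.1606, 0.0423, 0 → sum = 0.2029
V_3 = 0.2029 / l_3 = 0.2029 / 0.11 = 1.844545… → 1.84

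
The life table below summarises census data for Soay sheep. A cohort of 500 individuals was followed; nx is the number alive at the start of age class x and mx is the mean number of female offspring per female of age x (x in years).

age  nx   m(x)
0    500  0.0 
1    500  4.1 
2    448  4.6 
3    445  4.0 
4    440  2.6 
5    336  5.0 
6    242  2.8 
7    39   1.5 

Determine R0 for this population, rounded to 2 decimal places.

18.90

lx = nx/n0 = nx/500: 1, 1, 0.896, 0.89, 0.88, 0.672, 0.484, 0.078
lx·mx by age: 0, 4.1, 4.1216, 3.56, 2.288, 3.36, 1.3552, 0.117
R0 = Σ lx·mx = 18.9018 → 18.90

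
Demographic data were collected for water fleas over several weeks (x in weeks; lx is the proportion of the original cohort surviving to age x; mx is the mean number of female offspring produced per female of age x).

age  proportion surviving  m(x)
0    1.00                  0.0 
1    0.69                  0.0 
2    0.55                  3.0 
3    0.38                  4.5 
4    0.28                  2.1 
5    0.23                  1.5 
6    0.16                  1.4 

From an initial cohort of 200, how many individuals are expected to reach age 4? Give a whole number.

Expected survivors = N0 · l_4 = 200 × 0.28 = 56 → 56

56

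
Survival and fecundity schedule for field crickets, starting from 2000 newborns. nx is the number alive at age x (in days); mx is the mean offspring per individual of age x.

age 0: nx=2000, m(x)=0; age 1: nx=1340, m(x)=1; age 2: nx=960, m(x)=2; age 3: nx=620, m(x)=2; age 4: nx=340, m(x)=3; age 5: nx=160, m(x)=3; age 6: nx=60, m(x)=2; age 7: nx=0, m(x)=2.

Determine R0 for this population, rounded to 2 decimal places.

3.06

lx = nx/n0 = nx/2000: 1, 0.67, 0.48, 0.31, 0.17, 0.08, 0.03, 0
lx·mx by age: 0, 0.67, 0.96, 0.62, 0.51, 0.24, 0.06, 0
R0 = Σ lx·mx = 3.06 → 3.06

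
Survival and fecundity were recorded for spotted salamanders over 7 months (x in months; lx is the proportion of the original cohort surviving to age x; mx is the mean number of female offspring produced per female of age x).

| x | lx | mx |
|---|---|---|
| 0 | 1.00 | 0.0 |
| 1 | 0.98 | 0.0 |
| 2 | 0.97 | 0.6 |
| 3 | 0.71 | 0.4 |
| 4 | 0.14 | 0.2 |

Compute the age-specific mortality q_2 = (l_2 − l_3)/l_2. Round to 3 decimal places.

0.268

q_2 = (l_2 − l_3) / l_2 = (0.97 − 0.71) / 0.97
     = 0.26 / 0.97 = 0.268041… → 0.268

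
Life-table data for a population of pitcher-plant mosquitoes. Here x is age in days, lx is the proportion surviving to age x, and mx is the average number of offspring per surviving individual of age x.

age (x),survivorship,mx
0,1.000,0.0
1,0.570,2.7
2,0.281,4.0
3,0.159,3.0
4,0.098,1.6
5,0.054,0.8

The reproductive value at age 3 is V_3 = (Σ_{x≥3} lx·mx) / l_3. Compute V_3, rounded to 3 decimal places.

lx·mx for x ≥ 3: 0.477, 0.1568, 0.0432 → sum = 0.677
V_3 = 0.677 / l_3 = 0.677 / 0.159 = 4.257862… → 4.258

4.258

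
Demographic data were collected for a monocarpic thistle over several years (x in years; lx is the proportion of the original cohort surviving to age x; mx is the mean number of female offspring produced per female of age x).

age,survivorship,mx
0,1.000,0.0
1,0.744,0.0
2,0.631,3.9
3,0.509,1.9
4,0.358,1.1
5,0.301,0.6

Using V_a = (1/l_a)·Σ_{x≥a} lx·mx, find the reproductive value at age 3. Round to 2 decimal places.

lx·mx for x ≥ 3: 0.9671, 0.3938, 0.1806 → sum = 1.5415
V_3 = 1.5415 / l_3 = 1.5415 / 0.509 = 3.028487… → 3.03

3.03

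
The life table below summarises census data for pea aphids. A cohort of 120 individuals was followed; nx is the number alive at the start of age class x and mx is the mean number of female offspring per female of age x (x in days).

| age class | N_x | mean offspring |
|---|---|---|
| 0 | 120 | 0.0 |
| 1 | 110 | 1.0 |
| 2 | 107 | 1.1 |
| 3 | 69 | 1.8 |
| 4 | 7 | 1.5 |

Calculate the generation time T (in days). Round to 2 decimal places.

lx = nx/n0 = nx/120: 1, 0.91667…, 0.89167…, 0.575, 0.05833…
lx·mx: 0, 0.916667…, 0.980833…, 1.035, 0.0875… → R0 = 3.02…
x·lx·mx: 0, 0.916667…, 1.961667…, 3.105, 0.35… → Σ = 6.333333…
T = 6.333333… / 3.02… = 2.09713… → 2.10

2.10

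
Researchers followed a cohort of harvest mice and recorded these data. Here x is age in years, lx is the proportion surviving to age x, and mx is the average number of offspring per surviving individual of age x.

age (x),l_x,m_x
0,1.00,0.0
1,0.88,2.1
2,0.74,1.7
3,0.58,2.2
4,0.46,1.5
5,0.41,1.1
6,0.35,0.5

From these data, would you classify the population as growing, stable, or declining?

R0 = Σ lx·mx = 0 + 1.848 + 1.258 + 1.276 + 0.69 + 0.451 + 0.175 = 5.698
R0 > 1, so the population is growing.

growing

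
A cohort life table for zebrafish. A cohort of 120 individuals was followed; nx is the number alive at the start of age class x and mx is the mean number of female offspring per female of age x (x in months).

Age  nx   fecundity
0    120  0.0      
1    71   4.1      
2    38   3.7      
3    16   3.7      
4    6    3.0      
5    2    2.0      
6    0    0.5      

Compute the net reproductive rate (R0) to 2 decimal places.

lx = nx/n0 = nx/120: 1, 0.59167…, 0.31667…, 0.13333…, 0.05, 0.01667…, 0
lx·mx by age: 0, 2.425833…, 1.171667…, 0.493333…, 0.15, 0.033333…, 0
R0 = Σ lx·mx = 4.274167… → 4.27

4.27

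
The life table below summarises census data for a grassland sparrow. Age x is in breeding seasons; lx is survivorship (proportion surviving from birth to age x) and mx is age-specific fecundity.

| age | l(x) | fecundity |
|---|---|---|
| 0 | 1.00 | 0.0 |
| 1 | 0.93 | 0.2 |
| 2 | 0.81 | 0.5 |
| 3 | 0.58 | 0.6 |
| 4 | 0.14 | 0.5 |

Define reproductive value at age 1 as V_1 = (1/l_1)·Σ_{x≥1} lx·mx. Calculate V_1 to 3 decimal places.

1.085

lx·mx for x ≥ 1: 0.186, 0.405, 0.348, 0.07 → sum = 1.009
V_1 = 1.009 / l_1 = 1.009 / 0.93 = 1.084946… → 1.085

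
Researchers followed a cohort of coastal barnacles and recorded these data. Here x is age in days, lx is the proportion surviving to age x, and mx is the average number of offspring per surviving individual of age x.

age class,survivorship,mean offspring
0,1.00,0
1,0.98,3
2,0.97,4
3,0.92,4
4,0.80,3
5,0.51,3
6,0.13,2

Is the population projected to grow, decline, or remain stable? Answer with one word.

R0 = Σ lx·mx = 0 + 2.94 + 3.88 + 3.68 + 2.4 + 1.53 + 0.26 = 14.69
R0 > 1, so the population is growing.

growing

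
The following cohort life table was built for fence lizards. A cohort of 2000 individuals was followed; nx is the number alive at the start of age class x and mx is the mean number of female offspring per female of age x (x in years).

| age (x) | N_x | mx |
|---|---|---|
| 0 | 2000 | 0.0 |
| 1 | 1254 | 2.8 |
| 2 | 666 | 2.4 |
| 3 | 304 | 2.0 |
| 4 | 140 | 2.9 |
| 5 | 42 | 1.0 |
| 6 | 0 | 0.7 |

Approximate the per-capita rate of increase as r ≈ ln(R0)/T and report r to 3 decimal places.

0.670

lx = nx/n0 = nx/2000: 1, 0.627, 0.333, 0.152, 0.07, 0.021, 0
R0 = Σ lx·mx = 0 + 1.7556 + 0.7992 + 0.304 + 0.203 + 0.021 + 0 = 3.0828
Σ x·lx·mx = 5.183; T = 5.183/3.0828 = 1.68126…
r ≈ ln(R0)/T = ln(3.0828)/1.68126… = 0.66964… → 0.670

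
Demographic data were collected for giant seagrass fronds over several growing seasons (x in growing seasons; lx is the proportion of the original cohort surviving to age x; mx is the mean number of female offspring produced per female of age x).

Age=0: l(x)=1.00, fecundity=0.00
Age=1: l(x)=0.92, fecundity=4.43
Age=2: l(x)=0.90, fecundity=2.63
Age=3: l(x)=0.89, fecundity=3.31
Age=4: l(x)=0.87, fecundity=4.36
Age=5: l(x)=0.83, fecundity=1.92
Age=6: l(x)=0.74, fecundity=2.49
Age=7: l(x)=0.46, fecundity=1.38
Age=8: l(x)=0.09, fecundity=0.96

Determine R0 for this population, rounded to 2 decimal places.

lx·mx by age: 0, 4.0756, 2.367, 2.9459, 3.7932, 1.5936, 1.8426, 0.6348, 0.0864
R0 = Σ lx·mx = 17.3391 → 17.34

17.34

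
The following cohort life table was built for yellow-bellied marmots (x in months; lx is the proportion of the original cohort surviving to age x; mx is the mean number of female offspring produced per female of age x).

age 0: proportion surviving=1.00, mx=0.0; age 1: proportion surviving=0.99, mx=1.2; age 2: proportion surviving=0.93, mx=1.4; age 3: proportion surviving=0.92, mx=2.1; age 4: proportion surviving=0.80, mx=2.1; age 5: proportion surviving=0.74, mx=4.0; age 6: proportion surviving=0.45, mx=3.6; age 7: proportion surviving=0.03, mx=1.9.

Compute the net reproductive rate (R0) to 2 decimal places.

lx·mx by age: 0, 1.188, 1.302, 1.932, 1.68, 2.96, 1.62, 0.057
R0 = Σ lx·mx = 10.739 → 10.74

10.74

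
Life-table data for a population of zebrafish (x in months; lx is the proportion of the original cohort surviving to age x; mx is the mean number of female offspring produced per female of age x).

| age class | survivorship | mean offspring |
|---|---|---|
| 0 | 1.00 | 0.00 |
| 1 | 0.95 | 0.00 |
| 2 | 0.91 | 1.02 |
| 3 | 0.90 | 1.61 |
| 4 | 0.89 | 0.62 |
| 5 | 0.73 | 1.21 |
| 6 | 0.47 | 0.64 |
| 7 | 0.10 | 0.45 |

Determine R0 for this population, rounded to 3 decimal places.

4.158

lx·mx by age: 0, 0, 0.9282, 1.449, 0.5518, 0.8833, 0.3008, 0.045
R0 = Σ lx·mx = 4.1581 → 4.158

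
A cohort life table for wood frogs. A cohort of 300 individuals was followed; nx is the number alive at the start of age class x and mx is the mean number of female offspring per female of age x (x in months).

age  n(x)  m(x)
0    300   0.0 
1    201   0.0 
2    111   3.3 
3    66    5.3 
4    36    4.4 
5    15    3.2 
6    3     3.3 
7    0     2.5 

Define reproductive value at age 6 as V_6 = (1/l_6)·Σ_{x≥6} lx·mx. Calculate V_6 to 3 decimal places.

lx = nx/n0 = nx/300: 1, 0.67, 0.37, 0.22, 0.12, 0.05, 0.01, 0
lx·mx for x ≥ 6: 0.033, 0 → sum = 0.033
V_6 = 0.033 / l_6 = 0.033 / 0.01 = 3.3 → 3.300

3.300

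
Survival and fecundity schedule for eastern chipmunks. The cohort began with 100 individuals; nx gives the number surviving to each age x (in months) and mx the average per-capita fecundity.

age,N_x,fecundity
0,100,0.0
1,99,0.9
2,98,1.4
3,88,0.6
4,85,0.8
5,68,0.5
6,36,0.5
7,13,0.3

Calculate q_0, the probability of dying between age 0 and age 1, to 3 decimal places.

lx = nx/n0 = nx/100: 1, 0.99, 0.98, 0.88, 0.85, 0.68, 0.36, 0.13
q_0 = (l_0 − l_1) / l_0 = (1 − 0.99) / 1
     = 0.01 / 1 = 0.01 → 0.010

0.010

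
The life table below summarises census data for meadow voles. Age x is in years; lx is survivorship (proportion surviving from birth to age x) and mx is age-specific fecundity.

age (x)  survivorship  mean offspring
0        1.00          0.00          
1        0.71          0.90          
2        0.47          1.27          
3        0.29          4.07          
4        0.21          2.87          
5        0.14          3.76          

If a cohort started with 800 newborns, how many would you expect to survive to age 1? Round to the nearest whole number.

568

Expected survivors = N0 · l_1 = 800 × 0.71 = 568 → 568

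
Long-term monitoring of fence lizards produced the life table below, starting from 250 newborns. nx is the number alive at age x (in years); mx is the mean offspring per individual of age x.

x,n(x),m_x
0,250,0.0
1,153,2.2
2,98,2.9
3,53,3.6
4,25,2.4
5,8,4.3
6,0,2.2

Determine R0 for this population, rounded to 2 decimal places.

3.62

lx = nx/n0 = nx/250: 1, 0.612, 0.392, 0.212, 0.1, 0.032, 0
lx·mx by age: 0, 1.3464, 1.1368, 0.7632, 0.24, 0.1376, 0
R0 = Σ lx·mx = 3.624 → 3.62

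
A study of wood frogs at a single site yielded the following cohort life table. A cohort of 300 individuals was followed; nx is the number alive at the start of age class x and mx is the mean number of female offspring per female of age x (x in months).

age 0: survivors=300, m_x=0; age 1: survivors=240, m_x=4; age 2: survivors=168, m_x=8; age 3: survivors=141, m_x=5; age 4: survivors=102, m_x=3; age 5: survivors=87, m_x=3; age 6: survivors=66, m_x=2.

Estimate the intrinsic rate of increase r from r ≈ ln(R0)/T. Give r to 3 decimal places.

lx = nx/n0 = nx/300: 1, 0.8, 0.56, 0.47, 0.34, 0.29, 0.22
R0 = Σ lx·mx = 0 + 3.2 + 4.48 + 2.35 + 1.02 + 0.87 + 0.44 = 12.36
Σ x·lx·mx = 30.28; T = 30.28/12.36 = 2.44984…
r ≈ ln(R0)/T = ln(12.36)/2.44984… = 1.02638… → 1.026

1.026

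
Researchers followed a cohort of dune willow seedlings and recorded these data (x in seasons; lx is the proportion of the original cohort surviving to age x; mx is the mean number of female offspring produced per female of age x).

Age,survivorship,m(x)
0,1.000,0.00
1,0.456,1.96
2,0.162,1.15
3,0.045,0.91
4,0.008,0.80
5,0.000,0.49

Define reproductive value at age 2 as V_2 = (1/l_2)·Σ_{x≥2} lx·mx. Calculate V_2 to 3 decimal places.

lx·mx for x ≥ 2: 0.1863, 0.04095, 0.0064, 0 → sum = 0.23365
V_2 = 0.23365 / l_2 = 0.23365 / 0.162 = 1.442284… → 1.442

1.442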